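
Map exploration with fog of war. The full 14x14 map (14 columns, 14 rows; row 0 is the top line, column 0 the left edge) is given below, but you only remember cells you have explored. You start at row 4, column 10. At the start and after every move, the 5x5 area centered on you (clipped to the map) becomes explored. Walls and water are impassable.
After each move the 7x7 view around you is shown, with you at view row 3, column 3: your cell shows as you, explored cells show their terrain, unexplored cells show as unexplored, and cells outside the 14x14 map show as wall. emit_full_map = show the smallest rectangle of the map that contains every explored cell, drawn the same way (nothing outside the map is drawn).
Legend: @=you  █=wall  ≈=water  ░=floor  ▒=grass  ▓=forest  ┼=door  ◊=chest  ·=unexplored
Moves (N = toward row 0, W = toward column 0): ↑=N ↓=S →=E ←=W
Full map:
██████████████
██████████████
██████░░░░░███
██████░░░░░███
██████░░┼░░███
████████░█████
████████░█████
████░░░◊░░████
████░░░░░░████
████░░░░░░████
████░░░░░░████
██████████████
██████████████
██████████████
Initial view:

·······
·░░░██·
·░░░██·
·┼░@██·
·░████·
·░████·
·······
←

·······
·░░░░██
·░░░░██
·░┼@░██
·█░████
·█░████
·······

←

·······
·░░░░░█
·░░░░░█
·░░@░░█
·██░███
·██░███
·······

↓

·░░░░░█
·░░░░░█
·░░┼░░█
·██@███
·██░███
·░◊░░█·
·······

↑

·······
·░░░░░█
·░░░░░█
·░░@░░█
·██░███
·██░███
·░◊░░█·

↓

·░░░░░█
·░░░░░█
·░░┼░░█
·██@███
·██░███
·░◊░░█·
·······

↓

·░░░░░█
·░░┼░░█
·██░███
·██@███
·░◊░░█·
·░░░░█·
·······

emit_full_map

░░░░░██
░░░░░██
░░┼░░██
██░████
██@████
░◊░░█··
░░░░█··

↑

·░░░░░█
·░░░░░█
·░░┼░░█
·██@███
·██░███
·░◊░░█·
·░░░░█·

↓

·░░░░░█
·░░┼░░█
·██░███
·██@███
·░◊░░█·
·░░░░█·
·······

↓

·░░┼░░█
·██░███
·██░███
·░◊@░█·
·░░░░█·
·░░░░█·
·······

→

░░┼░░██
██░████
██░████
░◊░@██·
░░░░██·
░░░░██·
·······

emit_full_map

░░░░░██
░░░░░██
░░┼░░██
██░████
██░████
░◊░@██·
░░░░██·
░░░░██·

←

·░░┼░░█
·██░███
·██░███
·░◊@░██
·░░░░██
·░░░░██
·······

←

··░░┼░░
·███░██
·███░██
·░░@░░█
·░░░░░█
·░░░░░█
·······

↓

·███░██
·███░██
·░░◊░░█
·░░@░░█
·░░░░░█
·░░░░░·
·······

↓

·███░██
·░░◊░░█
·░░░░░█
·░░@░░█
·░░░░░·
·█████·
·······

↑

·███░██
·███░██
·░░◊░░█
·░░@░░█
·░░░░░█
·░░░░░·
·█████·

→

███░███
███░███
░░◊░░██
░░░@░██
░░░░░██
░░░░░█·
█████··

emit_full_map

·░░░░░██
·░░░░░██
·░░┼░░██
███░████
███░████
░░◊░░██·
░░░@░██·
░░░░░██·
░░░░░█··
█████···


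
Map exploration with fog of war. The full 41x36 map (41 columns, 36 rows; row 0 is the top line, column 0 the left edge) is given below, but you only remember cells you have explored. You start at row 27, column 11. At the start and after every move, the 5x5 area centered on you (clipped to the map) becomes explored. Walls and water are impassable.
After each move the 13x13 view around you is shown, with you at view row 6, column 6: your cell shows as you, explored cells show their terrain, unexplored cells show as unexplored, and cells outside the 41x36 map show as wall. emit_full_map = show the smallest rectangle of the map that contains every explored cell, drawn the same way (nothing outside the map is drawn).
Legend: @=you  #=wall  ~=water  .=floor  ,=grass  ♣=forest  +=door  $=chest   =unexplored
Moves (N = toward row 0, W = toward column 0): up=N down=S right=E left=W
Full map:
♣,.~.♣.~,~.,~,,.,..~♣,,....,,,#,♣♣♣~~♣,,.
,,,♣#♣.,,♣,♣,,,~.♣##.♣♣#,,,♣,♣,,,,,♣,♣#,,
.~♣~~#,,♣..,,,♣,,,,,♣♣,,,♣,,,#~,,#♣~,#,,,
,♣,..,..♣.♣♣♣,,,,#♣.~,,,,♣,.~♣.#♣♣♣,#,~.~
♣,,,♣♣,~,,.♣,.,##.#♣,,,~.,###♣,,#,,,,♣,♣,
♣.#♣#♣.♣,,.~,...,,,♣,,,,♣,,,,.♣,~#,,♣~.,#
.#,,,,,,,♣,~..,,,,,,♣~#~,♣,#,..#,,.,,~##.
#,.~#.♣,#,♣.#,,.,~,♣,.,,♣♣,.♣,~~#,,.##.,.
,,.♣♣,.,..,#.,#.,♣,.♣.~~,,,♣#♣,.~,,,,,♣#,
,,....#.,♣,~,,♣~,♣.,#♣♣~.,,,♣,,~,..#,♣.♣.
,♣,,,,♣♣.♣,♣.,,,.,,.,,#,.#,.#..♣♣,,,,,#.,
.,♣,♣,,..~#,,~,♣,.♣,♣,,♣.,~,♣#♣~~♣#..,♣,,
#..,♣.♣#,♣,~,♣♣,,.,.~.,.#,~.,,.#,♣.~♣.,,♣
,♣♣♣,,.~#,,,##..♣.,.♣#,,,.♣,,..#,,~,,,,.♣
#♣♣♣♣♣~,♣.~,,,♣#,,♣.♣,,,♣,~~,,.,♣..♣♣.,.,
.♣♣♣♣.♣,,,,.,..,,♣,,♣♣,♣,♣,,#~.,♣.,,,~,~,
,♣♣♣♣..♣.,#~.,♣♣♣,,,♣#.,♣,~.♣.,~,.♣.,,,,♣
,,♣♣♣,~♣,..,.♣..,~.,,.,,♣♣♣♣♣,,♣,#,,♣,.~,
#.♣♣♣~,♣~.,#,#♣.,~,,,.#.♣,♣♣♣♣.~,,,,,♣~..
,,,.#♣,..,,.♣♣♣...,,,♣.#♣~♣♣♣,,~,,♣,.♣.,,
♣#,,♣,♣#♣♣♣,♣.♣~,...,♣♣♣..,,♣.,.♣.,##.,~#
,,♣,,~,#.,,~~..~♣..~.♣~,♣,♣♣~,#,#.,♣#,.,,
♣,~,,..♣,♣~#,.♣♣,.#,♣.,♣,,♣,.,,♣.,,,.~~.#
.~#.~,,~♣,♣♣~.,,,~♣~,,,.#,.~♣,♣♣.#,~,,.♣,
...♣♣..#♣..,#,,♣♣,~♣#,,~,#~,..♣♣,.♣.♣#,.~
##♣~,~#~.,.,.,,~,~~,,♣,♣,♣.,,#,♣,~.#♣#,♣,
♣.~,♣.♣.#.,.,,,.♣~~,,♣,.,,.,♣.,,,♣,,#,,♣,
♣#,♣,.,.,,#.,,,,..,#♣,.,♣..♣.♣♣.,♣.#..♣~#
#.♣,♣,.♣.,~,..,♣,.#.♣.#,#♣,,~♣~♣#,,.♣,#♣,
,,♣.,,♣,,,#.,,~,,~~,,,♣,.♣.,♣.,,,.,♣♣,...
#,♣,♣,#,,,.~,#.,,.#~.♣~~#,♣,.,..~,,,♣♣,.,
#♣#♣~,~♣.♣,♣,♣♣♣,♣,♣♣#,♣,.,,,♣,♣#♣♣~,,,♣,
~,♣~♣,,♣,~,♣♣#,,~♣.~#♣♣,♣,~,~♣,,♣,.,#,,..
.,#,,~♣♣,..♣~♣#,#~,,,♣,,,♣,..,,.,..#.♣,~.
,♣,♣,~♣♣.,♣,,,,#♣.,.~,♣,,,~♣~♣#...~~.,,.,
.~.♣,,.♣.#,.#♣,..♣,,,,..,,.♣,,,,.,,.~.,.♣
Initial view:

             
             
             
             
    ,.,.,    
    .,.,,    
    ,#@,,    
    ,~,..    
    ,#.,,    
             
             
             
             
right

             
             
             
             
   ,.,.,,    
   .,.,,,    
   ,#.@,,    
   ,~,..,    
   ,#.,,~    
             
             
             
             

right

             
             
             
             
  ,.,.,,~    
  .,.,,,.    
  ,#.,@,,    
  ,~,..,♣    
  ,#.,,~,    
             
             
             
             

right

             
             
             
             
 ,.,.,,~,    
 .,.,,,.♣    
 ,#.,,@,.    
 ,~,..,♣,    
 ,#.,,~,,    
             
             
             
             

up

             
             
             
             
    #,,♣♣    
 ,.,.,,~,    
 .,.,,@.♣    
 ,#.,,,,.    
 ,~,..,♣,    
 ,#.,,~,,    
             
             
             

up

             
             
             
             
    ~.,,,    
    #,,♣♣    
 ,.,.,@~,    
 .,.,,,.♣    
 ,#.,,,,.    
 ,~,..,♣,    
 ,#.,,~,,    
             
             

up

             
             
             
             
    ,.♣♣,    
    ~.,,,    
    #,@♣♣    
 ,.,.,,~,    
 .,.,,,.♣    
 ,#.,,,,.    
 ,~,..,♣,    
 ,#.,,~,,    
             

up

             
             
             
             
    ~..~♣    
    ,.♣♣,    
    ~.@,,    
    #,,♣♣    
 ,.,.,,~,    
 .,.,,,.♣    
 ,#.,,,,.    
 ,~,..,♣,    
 ,#.,,~,,    

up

             
             
             
             
    ♣.♣~,    
    ~..~♣    
    ,.@♣,    
    ~.,,,    
    #,,♣♣    
 ,.,.,,~,    
 .,.,,,.♣    
 ,#.,,,,.    
 ,~,..,♣,    

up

             
             
             
             
    ♣♣♣..    
    ♣.♣~,    
    ~.@~♣    
    ,.♣♣,    
    ~.,,,    
    #,,♣♣    
 ,.,.,,~,    
 .,.,,,.♣    
 ,#.,,,,.    

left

             
             
             
             
    .♣♣♣..   
    ,♣.♣~,   
    ~~@.~♣   
    #,.♣♣,   
    ♣~.,,,   
     #,,♣♣   
  ,.,.,,~,   
  .,.,,,.♣   
  ,#.,,,,.   

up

             
             
             
             
    #,#♣.    
    .♣♣♣..   
    ,♣@♣~,   
    ~~..~♣   
    #,.♣♣,   
    ♣~.,,,   
     #,,♣♣   
  ,.,.,,~,   
  .,.,,,.♣   

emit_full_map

  #,#♣. 
  .♣♣♣..
  ,♣@♣~,
  ~~..~♣
  #,.♣♣,
  ♣~.,,,
   #,,♣♣
,.,.,,~,
.,.,,,.♣
,#.,,,,.
,~,..,♣,
,#.,,~,,

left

             
             
             
             
    ,#,#♣.   
    ,.♣♣♣..  
    ♣,@.♣~,  
    ,~~..~♣  
    ~#,.♣♣,  
     ♣~.,,,  
      #,,♣♣  
   ,.,.,,~,  
   .,.,,,.♣  

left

             
             
             
             
    .,#,#♣.  
    ,,.♣♣♣.. 
    ♣♣@♣.♣~, 
    ,,~~..~♣ 
    ♣~#,.♣♣, 
      ♣~.,,, 
       #,,♣♣ 
    ,.,.,,~, 
    .,.,,,.♣ 

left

             
             
             
             
    ~.,#,#♣. 
    .,,.♣♣♣..
    ♣♣@,♣.♣~,
    .,,~~..~♣
    ,♣~#,.♣♣,
       ♣~.,,,
        #,,♣♣
     ,.,.,,~,
     .,.,,,.♣

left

             
             
             
             
    ♣~.,#,#♣.
    ..,,.♣♣♣.
    #♣@♣,♣.♣~
    #.,,~~..~
    ♣,♣~#,.♣♣
        ♣~.,,
         #,,♣
      ,.,.,,~
      .,.,,,.

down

             
             
             
    ♣~.,#,#♣.
    ..,,.♣♣♣.
    #♣♣♣,♣.♣~
    #.@,~~..~
    ♣,♣~#,.♣♣
    ~♣,♣♣~.,,
         #,,♣
      ,.,.,,~
      .,.,,,.
      ,#.,,,,

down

             
             
    ♣~.,#,#♣.
    ..,,.♣♣♣.
    #♣♣♣,♣.♣~
    #.,,~~..~
    ♣,@~#,.♣♣
    ~♣,♣♣~.,,
    #♣..,#,,♣
      ,.,.,,~
      .,.,,,.
      ,#.,,,,
      ,~,..,♣

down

             
    ♣~.,#,#♣.
    ..,,.♣♣♣.
    #♣♣♣,♣.♣~
    #.,,~~..~
    ♣,♣~#,.♣♣
    ~♣@♣♣~.,,
    #♣..,#,,♣
    ~.,.,.,,~
      .,.,,,.
      ,#.,,,,
      ,~,..,♣
      ,#.,,~,

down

    ♣~.,#,#♣.
    ..,,.♣♣♣.
    #♣♣♣,♣.♣~
    #.,,~~..~
    ♣,♣~#,.♣♣
    ~♣,♣♣~.,,
    #♣@.,#,,♣
    ~.,.,.,,~
    .#.,.,,,.
      ,#.,,,,
      ,~,..,♣
      ,#.,,~,
             

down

    ..,,.♣♣♣.
    #♣♣♣,♣.♣~
    #.,,~~..~
    ♣,♣~#,.♣♣
    ~♣,♣♣~.,,
    #♣..,#,,♣
    ~.@.,.,,~
    .#.,.,,,.
    .,,#.,,,,
      ,~,..,♣
      ,#.,,~,
             
             

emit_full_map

♣~.,#,#♣. 
..,,.♣♣♣..
#♣♣♣,♣.♣~,
#.,,~~..~♣
♣,♣~#,.♣♣,
~♣,♣♣~.,,,
#♣..,#,,♣♣
~.@.,.,,~,
.#.,.,,,.♣
.,,#.,,,,.
  ,~,..,♣,
  ,#.,,~,,


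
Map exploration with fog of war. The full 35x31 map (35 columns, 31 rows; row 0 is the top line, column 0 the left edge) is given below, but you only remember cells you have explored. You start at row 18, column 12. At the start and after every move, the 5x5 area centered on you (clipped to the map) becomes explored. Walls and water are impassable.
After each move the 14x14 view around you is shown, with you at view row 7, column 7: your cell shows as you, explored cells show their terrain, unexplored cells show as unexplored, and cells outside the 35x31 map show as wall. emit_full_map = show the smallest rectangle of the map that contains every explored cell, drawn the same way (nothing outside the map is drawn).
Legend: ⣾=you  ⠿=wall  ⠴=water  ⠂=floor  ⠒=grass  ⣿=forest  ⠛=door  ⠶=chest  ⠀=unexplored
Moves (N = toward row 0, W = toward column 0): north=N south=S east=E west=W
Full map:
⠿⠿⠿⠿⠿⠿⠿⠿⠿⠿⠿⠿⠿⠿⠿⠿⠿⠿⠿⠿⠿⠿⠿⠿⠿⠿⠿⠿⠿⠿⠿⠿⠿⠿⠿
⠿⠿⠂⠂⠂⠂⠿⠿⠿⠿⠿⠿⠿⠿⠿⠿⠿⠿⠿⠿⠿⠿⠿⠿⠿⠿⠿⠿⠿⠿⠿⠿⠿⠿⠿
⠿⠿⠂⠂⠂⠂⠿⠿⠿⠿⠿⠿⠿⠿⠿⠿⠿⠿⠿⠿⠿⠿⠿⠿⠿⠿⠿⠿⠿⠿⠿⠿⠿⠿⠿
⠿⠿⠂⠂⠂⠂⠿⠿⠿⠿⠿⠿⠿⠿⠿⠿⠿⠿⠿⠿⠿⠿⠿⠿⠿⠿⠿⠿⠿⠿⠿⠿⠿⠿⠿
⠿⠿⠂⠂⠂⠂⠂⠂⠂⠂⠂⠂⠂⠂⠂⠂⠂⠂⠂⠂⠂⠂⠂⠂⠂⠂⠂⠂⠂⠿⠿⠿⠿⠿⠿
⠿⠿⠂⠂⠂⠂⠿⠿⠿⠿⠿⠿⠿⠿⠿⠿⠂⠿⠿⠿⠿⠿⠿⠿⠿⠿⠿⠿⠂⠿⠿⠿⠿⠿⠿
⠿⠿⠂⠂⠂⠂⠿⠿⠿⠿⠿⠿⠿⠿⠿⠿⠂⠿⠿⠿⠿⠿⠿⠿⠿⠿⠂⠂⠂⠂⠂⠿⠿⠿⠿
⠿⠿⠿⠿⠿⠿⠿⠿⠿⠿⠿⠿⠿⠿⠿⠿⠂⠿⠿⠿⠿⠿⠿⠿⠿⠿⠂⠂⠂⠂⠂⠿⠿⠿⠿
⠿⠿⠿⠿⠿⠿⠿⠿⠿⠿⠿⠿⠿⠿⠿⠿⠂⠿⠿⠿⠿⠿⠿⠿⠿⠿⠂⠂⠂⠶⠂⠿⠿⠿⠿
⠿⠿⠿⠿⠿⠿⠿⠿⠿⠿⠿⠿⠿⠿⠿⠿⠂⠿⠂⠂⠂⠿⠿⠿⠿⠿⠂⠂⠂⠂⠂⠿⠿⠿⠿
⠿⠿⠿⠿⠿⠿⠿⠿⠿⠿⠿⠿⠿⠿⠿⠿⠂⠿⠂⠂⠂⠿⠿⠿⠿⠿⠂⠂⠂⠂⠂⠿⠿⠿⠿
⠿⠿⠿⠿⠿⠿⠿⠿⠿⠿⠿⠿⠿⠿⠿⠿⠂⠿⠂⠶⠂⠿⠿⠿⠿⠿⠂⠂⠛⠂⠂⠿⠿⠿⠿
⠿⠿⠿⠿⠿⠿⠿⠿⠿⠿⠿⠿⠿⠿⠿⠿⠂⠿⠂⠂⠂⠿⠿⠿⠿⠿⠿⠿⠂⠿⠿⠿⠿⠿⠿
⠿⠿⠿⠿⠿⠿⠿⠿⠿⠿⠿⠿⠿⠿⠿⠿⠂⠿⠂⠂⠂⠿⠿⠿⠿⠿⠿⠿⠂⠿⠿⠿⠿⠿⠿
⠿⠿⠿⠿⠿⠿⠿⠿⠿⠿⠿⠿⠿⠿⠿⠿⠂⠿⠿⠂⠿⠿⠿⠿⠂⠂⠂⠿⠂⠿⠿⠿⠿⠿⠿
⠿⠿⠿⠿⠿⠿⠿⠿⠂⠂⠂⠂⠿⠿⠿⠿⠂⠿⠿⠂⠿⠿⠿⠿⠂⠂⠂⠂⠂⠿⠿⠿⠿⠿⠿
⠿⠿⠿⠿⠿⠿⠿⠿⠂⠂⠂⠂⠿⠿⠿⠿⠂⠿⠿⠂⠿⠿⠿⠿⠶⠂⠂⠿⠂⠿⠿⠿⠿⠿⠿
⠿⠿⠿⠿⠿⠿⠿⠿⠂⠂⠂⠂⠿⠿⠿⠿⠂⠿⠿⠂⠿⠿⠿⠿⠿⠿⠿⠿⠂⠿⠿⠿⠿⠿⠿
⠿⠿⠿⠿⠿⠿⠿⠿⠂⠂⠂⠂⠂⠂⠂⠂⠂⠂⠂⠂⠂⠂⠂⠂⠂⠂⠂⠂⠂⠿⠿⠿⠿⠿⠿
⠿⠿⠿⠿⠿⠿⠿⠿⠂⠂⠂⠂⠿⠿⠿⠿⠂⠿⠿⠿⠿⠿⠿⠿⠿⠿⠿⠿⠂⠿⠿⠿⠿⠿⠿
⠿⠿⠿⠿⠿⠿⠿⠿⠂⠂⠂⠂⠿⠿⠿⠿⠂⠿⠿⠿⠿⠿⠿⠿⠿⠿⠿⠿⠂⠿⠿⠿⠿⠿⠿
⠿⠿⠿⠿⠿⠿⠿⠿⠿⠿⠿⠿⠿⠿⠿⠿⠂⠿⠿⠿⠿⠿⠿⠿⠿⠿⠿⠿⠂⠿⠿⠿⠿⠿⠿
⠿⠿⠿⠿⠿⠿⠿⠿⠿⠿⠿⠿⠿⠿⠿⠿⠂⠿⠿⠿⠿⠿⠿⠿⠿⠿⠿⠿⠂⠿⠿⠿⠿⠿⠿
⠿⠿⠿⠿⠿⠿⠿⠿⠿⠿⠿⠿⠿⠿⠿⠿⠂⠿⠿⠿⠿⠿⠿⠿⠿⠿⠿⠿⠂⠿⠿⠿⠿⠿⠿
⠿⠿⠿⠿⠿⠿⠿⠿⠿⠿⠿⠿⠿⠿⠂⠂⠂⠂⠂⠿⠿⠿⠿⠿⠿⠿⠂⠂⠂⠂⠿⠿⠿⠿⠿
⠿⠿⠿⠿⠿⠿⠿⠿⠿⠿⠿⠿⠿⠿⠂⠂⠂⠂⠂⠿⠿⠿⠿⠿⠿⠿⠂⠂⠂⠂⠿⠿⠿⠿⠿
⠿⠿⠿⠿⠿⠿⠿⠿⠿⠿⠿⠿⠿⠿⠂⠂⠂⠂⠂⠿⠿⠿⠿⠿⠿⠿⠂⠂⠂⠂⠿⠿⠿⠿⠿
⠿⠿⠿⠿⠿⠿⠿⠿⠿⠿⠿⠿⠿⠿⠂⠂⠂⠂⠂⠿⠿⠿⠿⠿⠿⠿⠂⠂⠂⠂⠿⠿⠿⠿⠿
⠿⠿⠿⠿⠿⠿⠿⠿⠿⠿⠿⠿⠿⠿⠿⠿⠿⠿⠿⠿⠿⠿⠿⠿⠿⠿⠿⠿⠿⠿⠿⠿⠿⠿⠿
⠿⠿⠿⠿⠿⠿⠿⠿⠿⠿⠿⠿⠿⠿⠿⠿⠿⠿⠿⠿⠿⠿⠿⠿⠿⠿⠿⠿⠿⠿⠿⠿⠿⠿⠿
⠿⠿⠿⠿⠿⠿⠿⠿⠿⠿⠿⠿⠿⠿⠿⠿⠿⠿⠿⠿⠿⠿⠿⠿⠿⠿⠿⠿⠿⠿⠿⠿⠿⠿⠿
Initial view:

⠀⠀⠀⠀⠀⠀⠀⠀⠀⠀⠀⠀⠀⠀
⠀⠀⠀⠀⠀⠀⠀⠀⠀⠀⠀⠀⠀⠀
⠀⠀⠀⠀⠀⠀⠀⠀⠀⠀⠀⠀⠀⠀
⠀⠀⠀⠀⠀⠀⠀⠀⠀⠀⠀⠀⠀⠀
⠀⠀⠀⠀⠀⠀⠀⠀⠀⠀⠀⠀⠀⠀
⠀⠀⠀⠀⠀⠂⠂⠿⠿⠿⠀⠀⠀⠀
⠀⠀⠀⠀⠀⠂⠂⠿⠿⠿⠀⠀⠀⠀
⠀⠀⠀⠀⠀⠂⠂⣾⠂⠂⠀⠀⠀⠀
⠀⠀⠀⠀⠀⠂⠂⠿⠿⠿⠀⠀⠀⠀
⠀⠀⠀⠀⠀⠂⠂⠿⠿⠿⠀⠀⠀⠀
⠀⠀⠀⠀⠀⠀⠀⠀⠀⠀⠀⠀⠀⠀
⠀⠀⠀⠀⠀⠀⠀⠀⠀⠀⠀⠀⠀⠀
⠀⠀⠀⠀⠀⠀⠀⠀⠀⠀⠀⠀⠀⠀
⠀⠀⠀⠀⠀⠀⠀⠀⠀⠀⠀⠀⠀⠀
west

⠀⠀⠀⠀⠀⠀⠀⠀⠀⠀⠀⠀⠀⠀
⠀⠀⠀⠀⠀⠀⠀⠀⠀⠀⠀⠀⠀⠀
⠀⠀⠀⠀⠀⠀⠀⠀⠀⠀⠀⠀⠀⠀
⠀⠀⠀⠀⠀⠀⠀⠀⠀⠀⠀⠀⠀⠀
⠀⠀⠀⠀⠀⠀⠀⠀⠀⠀⠀⠀⠀⠀
⠀⠀⠀⠀⠀⠂⠂⠂⠿⠿⠿⠀⠀⠀
⠀⠀⠀⠀⠀⠂⠂⠂⠿⠿⠿⠀⠀⠀
⠀⠀⠀⠀⠀⠂⠂⣾⠂⠂⠂⠀⠀⠀
⠀⠀⠀⠀⠀⠂⠂⠂⠿⠿⠿⠀⠀⠀
⠀⠀⠀⠀⠀⠂⠂⠂⠿⠿⠿⠀⠀⠀
⠀⠀⠀⠀⠀⠀⠀⠀⠀⠀⠀⠀⠀⠀
⠀⠀⠀⠀⠀⠀⠀⠀⠀⠀⠀⠀⠀⠀
⠀⠀⠀⠀⠀⠀⠀⠀⠀⠀⠀⠀⠀⠀
⠀⠀⠀⠀⠀⠀⠀⠀⠀⠀⠀⠀⠀⠀

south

⠀⠀⠀⠀⠀⠀⠀⠀⠀⠀⠀⠀⠀⠀
⠀⠀⠀⠀⠀⠀⠀⠀⠀⠀⠀⠀⠀⠀
⠀⠀⠀⠀⠀⠀⠀⠀⠀⠀⠀⠀⠀⠀
⠀⠀⠀⠀⠀⠀⠀⠀⠀⠀⠀⠀⠀⠀
⠀⠀⠀⠀⠀⠂⠂⠂⠿⠿⠿⠀⠀⠀
⠀⠀⠀⠀⠀⠂⠂⠂⠿⠿⠿⠀⠀⠀
⠀⠀⠀⠀⠀⠂⠂⠂⠂⠂⠂⠀⠀⠀
⠀⠀⠀⠀⠀⠂⠂⣾⠿⠿⠿⠀⠀⠀
⠀⠀⠀⠀⠀⠂⠂⠂⠿⠿⠿⠀⠀⠀
⠀⠀⠀⠀⠀⠿⠿⠿⠿⠿⠀⠀⠀⠀
⠀⠀⠀⠀⠀⠀⠀⠀⠀⠀⠀⠀⠀⠀
⠀⠀⠀⠀⠀⠀⠀⠀⠀⠀⠀⠀⠀⠀
⠀⠀⠀⠀⠀⠀⠀⠀⠀⠀⠀⠀⠀⠀
⠀⠀⠀⠀⠀⠀⠀⠀⠀⠀⠀⠀⠀⠀

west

⠀⠀⠀⠀⠀⠀⠀⠀⠀⠀⠀⠀⠀⠀
⠀⠀⠀⠀⠀⠀⠀⠀⠀⠀⠀⠀⠀⠀
⠀⠀⠀⠀⠀⠀⠀⠀⠀⠀⠀⠀⠀⠀
⠀⠀⠀⠀⠀⠀⠀⠀⠀⠀⠀⠀⠀⠀
⠀⠀⠀⠀⠀⠀⠂⠂⠂⠿⠿⠿⠀⠀
⠀⠀⠀⠀⠀⠂⠂⠂⠂⠿⠿⠿⠀⠀
⠀⠀⠀⠀⠀⠂⠂⠂⠂⠂⠂⠂⠀⠀
⠀⠀⠀⠀⠀⠂⠂⣾⠂⠿⠿⠿⠀⠀
⠀⠀⠀⠀⠀⠂⠂⠂⠂⠿⠿⠿⠀⠀
⠀⠀⠀⠀⠀⠿⠿⠿⠿⠿⠿⠀⠀⠀
⠀⠀⠀⠀⠀⠀⠀⠀⠀⠀⠀⠀⠀⠀
⠀⠀⠀⠀⠀⠀⠀⠀⠀⠀⠀⠀⠀⠀
⠀⠀⠀⠀⠀⠀⠀⠀⠀⠀⠀⠀⠀⠀
⠀⠀⠀⠀⠀⠀⠀⠀⠀⠀⠀⠀⠀⠀

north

⠀⠀⠀⠀⠀⠀⠀⠀⠀⠀⠀⠀⠀⠀
⠀⠀⠀⠀⠀⠀⠀⠀⠀⠀⠀⠀⠀⠀
⠀⠀⠀⠀⠀⠀⠀⠀⠀⠀⠀⠀⠀⠀
⠀⠀⠀⠀⠀⠀⠀⠀⠀⠀⠀⠀⠀⠀
⠀⠀⠀⠀⠀⠀⠀⠀⠀⠀⠀⠀⠀⠀
⠀⠀⠀⠀⠀⠂⠂⠂⠂⠿⠿⠿⠀⠀
⠀⠀⠀⠀⠀⠂⠂⠂⠂⠿⠿⠿⠀⠀
⠀⠀⠀⠀⠀⠂⠂⣾⠂⠂⠂⠂⠀⠀
⠀⠀⠀⠀⠀⠂⠂⠂⠂⠿⠿⠿⠀⠀
⠀⠀⠀⠀⠀⠂⠂⠂⠂⠿⠿⠿⠀⠀
⠀⠀⠀⠀⠀⠿⠿⠿⠿⠿⠿⠀⠀⠀
⠀⠀⠀⠀⠀⠀⠀⠀⠀⠀⠀⠀⠀⠀
⠀⠀⠀⠀⠀⠀⠀⠀⠀⠀⠀⠀⠀⠀
⠀⠀⠀⠀⠀⠀⠀⠀⠀⠀⠀⠀⠀⠀

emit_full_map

⠂⠂⠂⠂⠿⠿⠿
⠂⠂⠂⠂⠿⠿⠿
⠂⠂⣾⠂⠂⠂⠂
⠂⠂⠂⠂⠿⠿⠿
⠂⠂⠂⠂⠿⠿⠿
⠿⠿⠿⠿⠿⠿⠀

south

⠀⠀⠀⠀⠀⠀⠀⠀⠀⠀⠀⠀⠀⠀
⠀⠀⠀⠀⠀⠀⠀⠀⠀⠀⠀⠀⠀⠀
⠀⠀⠀⠀⠀⠀⠀⠀⠀⠀⠀⠀⠀⠀
⠀⠀⠀⠀⠀⠀⠀⠀⠀⠀⠀⠀⠀⠀
⠀⠀⠀⠀⠀⠂⠂⠂⠂⠿⠿⠿⠀⠀
⠀⠀⠀⠀⠀⠂⠂⠂⠂⠿⠿⠿⠀⠀
⠀⠀⠀⠀⠀⠂⠂⠂⠂⠂⠂⠂⠀⠀
⠀⠀⠀⠀⠀⠂⠂⣾⠂⠿⠿⠿⠀⠀
⠀⠀⠀⠀⠀⠂⠂⠂⠂⠿⠿⠿⠀⠀
⠀⠀⠀⠀⠀⠿⠿⠿⠿⠿⠿⠀⠀⠀
⠀⠀⠀⠀⠀⠀⠀⠀⠀⠀⠀⠀⠀⠀
⠀⠀⠀⠀⠀⠀⠀⠀⠀⠀⠀⠀⠀⠀
⠀⠀⠀⠀⠀⠀⠀⠀⠀⠀⠀⠀⠀⠀
⠀⠀⠀⠀⠀⠀⠀⠀⠀⠀⠀⠀⠀⠀

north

⠀⠀⠀⠀⠀⠀⠀⠀⠀⠀⠀⠀⠀⠀
⠀⠀⠀⠀⠀⠀⠀⠀⠀⠀⠀⠀⠀⠀
⠀⠀⠀⠀⠀⠀⠀⠀⠀⠀⠀⠀⠀⠀
⠀⠀⠀⠀⠀⠀⠀⠀⠀⠀⠀⠀⠀⠀
⠀⠀⠀⠀⠀⠀⠀⠀⠀⠀⠀⠀⠀⠀
⠀⠀⠀⠀⠀⠂⠂⠂⠂⠿⠿⠿⠀⠀
⠀⠀⠀⠀⠀⠂⠂⠂⠂⠿⠿⠿⠀⠀
⠀⠀⠀⠀⠀⠂⠂⣾⠂⠂⠂⠂⠀⠀
⠀⠀⠀⠀⠀⠂⠂⠂⠂⠿⠿⠿⠀⠀
⠀⠀⠀⠀⠀⠂⠂⠂⠂⠿⠿⠿⠀⠀
⠀⠀⠀⠀⠀⠿⠿⠿⠿⠿⠿⠀⠀⠀
⠀⠀⠀⠀⠀⠀⠀⠀⠀⠀⠀⠀⠀⠀
⠀⠀⠀⠀⠀⠀⠀⠀⠀⠀⠀⠀⠀⠀
⠀⠀⠀⠀⠀⠀⠀⠀⠀⠀⠀⠀⠀⠀

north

⠀⠀⠀⠀⠀⠀⠀⠀⠀⠀⠀⠀⠀⠀
⠀⠀⠀⠀⠀⠀⠀⠀⠀⠀⠀⠀⠀⠀
⠀⠀⠀⠀⠀⠀⠀⠀⠀⠀⠀⠀⠀⠀
⠀⠀⠀⠀⠀⠀⠀⠀⠀⠀⠀⠀⠀⠀
⠀⠀⠀⠀⠀⠀⠀⠀⠀⠀⠀⠀⠀⠀
⠀⠀⠀⠀⠀⠂⠂⠂⠂⠿⠀⠀⠀⠀
⠀⠀⠀⠀⠀⠂⠂⠂⠂⠿⠿⠿⠀⠀
⠀⠀⠀⠀⠀⠂⠂⣾⠂⠿⠿⠿⠀⠀
⠀⠀⠀⠀⠀⠂⠂⠂⠂⠂⠂⠂⠀⠀
⠀⠀⠀⠀⠀⠂⠂⠂⠂⠿⠿⠿⠀⠀
⠀⠀⠀⠀⠀⠂⠂⠂⠂⠿⠿⠿⠀⠀
⠀⠀⠀⠀⠀⠿⠿⠿⠿⠿⠿⠀⠀⠀
⠀⠀⠀⠀⠀⠀⠀⠀⠀⠀⠀⠀⠀⠀
⠀⠀⠀⠀⠀⠀⠀⠀⠀⠀⠀⠀⠀⠀

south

⠀⠀⠀⠀⠀⠀⠀⠀⠀⠀⠀⠀⠀⠀
⠀⠀⠀⠀⠀⠀⠀⠀⠀⠀⠀⠀⠀⠀
⠀⠀⠀⠀⠀⠀⠀⠀⠀⠀⠀⠀⠀⠀
⠀⠀⠀⠀⠀⠀⠀⠀⠀⠀⠀⠀⠀⠀
⠀⠀⠀⠀⠀⠂⠂⠂⠂⠿⠀⠀⠀⠀
⠀⠀⠀⠀⠀⠂⠂⠂⠂⠿⠿⠿⠀⠀
⠀⠀⠀⠀⠀⠂⠂⠂⠂⠿⠿⠿⠀⠀
⠀⠀⠀⠀⠀⠂⠂⣾⠂⠂⠂⠂⠀⠀
⠀⠀⠀⠀⠀⠂⠂⠂⠂⠿⠿⠿⠀⠀
⠀⠀⠀⠀⠀⠂⠂⠂⠂⠿⠿⠿⠀⠀
⠀⠀⠀⠀⠀⠿⠿⠿⠿⠿⠿⠀⠀⠀
⠀⠀⠀⠀⠀⠀⠀⠀⠀⠀⠀⠀⠀⠀
⠀⠀⠀⠀⠀⠀⠀⠀⠀⠀⠀⠀⠀⠀
⠀⠀⠀⠀⠀⠀⠀⠀⠀⠀⠀⠀⠀⠀

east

⠀⠀⠀⠀⠀⠀⠀⠀⠀⠀⠀⠀⠀⠀
⠀⠀⠀⠀⠀⠀⠀⠀⠀⠀⠀⠀⠀⠀
⠀⠀⠀⠀⠀⠀⠀⠀⠀⠀⠀⠀⠀⠀
⠀⠀⠀⠀⠀⠀⠀⠀⠀⠀⠀⠀⠀⠀
⠀⠀⠀⠀⠂⠂⠂⠂⠿⠀⠀⠀⠀⠀
⠀⠀⠀⠀⠂⠂⠂⠂⠿⠿⠿⠀⠀⠀
⠀⠀⠀⠀⠂⠂⠂⠂⠿⠿⠿⠀⠀⠀
⠀⠀⠀⠀⠂⠂⠂⣾⠂⠂⠂⠀⠀⠀
⠀⠀⠀⠀⠂⠂⠂⠂⠿⠿⠿⠀⠀⠀
⠀⠀⠀⠀⠂⠂⠂⠂⠿⠿⠿⠀⠀⠀
⠀⠀⠀⠀⠿⠿⠿⠿⠿⠿⠀⠀⠀⠀
⠀⠀⠀⠀⠀⠀⠀⠀⠀⠀⠀⠀⠀⠀
⠀⠀⠀⠀⠀⠀⠀⠀⠀⠀⠀⠀⠀⠀
⠀⠀⠀⠀⠀⠀⠀⠀⠀⠀⠀⠀⠀⠀

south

⠀⠀⠀⠀⠀⠀⠀⠀⠀⠀⠀⠀⠀⠀
⠀⠀⠀⠀⠀⠀⠀⠀⠀⠀⠀⠀⠀⠀
⠀⠀⠀⠀⠀⠀⠀⠀⠀⠀⠀⠀⠀⠀
⠀⠀⠀⠀⠂⠂⠂⠂⠿⠀⠀⠀⠀⠀
⠀⠀⠀⠀⠂⠂⠂⠂⠿⠿⠿⠀⠀⠀
⠀⠀⠀⠀⠂⠂⠂⠂⠿⠿⠿⠀⠀⠀
⠀⠀⠀⠀⠂⠂⠂⠂⠂⠂⠂⠀⠀⠀
⠀⠀⠀⠀⠂⠂⠂⣾⠿⠿⠿⠀⠀⠀
⠀⠀⠀⠀⠂⠂⠂⠂⠿⠿⠿⠀⠀⠀
⠀⠀⠀⠀⠿⠿⠿⠿⠿⠿⠀⠀⠀⠀
⠀⠀⠀⠀⠀⠀⠀⠀⠀⠀⠀⠀⠀⠀
⠀⠀⠀⠀⠀⠀⠀⠀⠀⠀⠀⠀⠀⠀
⠀⠀⠀⠀⠀⠀⠀⠀⠀⠀⠀⠀⠀⠀
⠀⠀⠀⠀⠀⠀⠀⠀⠀⠀⠀⠀⠀⠀

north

⠀⠀⠀⠀⠀⠀⠀⠀⠀⠀⠀⠀⠀⠀
⠀⠀⠀⠀⠀⠀⠀⠀⠀⠀⠀⠀⠀⠀
⠀⠀⠀⠀⠀⠀⠀⠀⠀⠀⠀⠀⠀⠀
⠀⠀⠀⠀⠀⠀⠀⠀⠀⠀⠀⠀⠀⠀
⠀⠀⠀⠀⠂⠂⠂⠂⠿⠀⠀⠀⠀⠀
⠀⠀⠀⠀⠂⠂⠂⠂⠿⠿⠿⠀⠀⠀
⠀⠀⠀⠀⠂⠂⠂⠂⠿⠿⠿⠀⠀⠀
⠀⠀⠀⠀⠂⠂⠂⣾⠂⠂⠂⠀⠀⠀
⠀⠀⠀⠀⠂⠂⠂⠂⠿⠿⠿⠀⠀⠀
⠀⠀⠀⠀⠂⠂⠂⠂⠿⠿⠿⠀⠀⠀
⠀⠀⠀⠀⠿⠿⠿⠿⠿⠿⠀⠀⠀⠀
⠀⠀⠀⠀⠀⠀⠀⠀⠀⠀⠀⠀⠀⠀
⠀⠀⠀⠀⠀⠀⠀⠀⠀⠀⠀⠀⠀⠀
⠀⠀⠀⠀⠀⠀⠀⠀⠀⠀⠀⠀⠀⠀

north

⠀⠀⠀⠀⠀⠀⠀⠀⠀⠀⠀⠀⠀⠀
⠀⠀⠀⠀⠀⠀⠀⠀⠀⠀⠀⠀⠀⠀
⠀⠀⠀⠀⠀⠀⠀⠀⠀⠀⠀⠀⠀⠀
⠀⠀⠀⠀⠀⠀⠀⠀⠀⠀⠀⠀⠀⠀
⠀⠀⠀⠀⠀⠀⠀⠀⠀⠀⠀⠀⠀⠀
⠀⠀⠀⠀⠂⠂⠂⠂⠿⠿⠀⠀⠀⠀
⠀⠀⠀⠀⠂⠂⠂⠂⠿⠿⠿⠀⠀⠀
⠀⠀⠀⠀⠂⠂⠂⣾⠿⠿⠿⠀⠀⠀
⠀⠀⠀⠀⠂⠂⠂⠂⠂⠂⠂⠀⠀⠀
⠀⠀⠀⠀⠂⠂⠂⠂⠿⠿⠿⠀⠀⠀
⠀⠀⠀⠀⠂⠂⠂⠂⠿⠿⠿⠀⠀⠀
⠀⠀⠀⠀⠿⠿⠿⠿⠿⠿⠀⠀⠀⠀
⠀⠀⠀⠀⠀⠀⠀⠀⠀⠀⠀⠀⠀⠀
⠀⠀⠀⠀⠀⠀⠀⠀⠀⠀⠀⠀⠀⠀

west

⠀⠀⠀⠀⠀⠀⠀⠀⠀⠀⠀⠀⠀⠀
⠀⠀⠀⠀⠀⠀⠀⠀⠀⠀⠀⠀⠀⠀
⠀⠀⠀⠀⠀⠀⠀⠀⠀⠀⠀⠀⠀⠀
⠀⠀⠀⠀⠀⠀⠀⠀⠀⠀⠀⠀⠀⠀
⠀⠀⠀⠀⠀⠀⠀⠀⠀⠀⠀⠀⠀⠀
⠀⠀⠀⠀⠀⠂⠂⠂⠂⠿⠿⠀⠀⠀
⠀⠀⠀⠀⠀⠂⠂⠂⠂⠿⠿⠿⠀⠀
⠀⠀⠀⠀⠀⠂⠂⣾⠂⠿⠿⠿⠀⠀
⠀⠀⠀⠀⠀⠂⠂⠂⠂⠂⠂⠂⠀⠀
⠀⠀⠀⠀⠀⠂⠂⠂⠂⠿⠿⠿⠀⠀
⠀⠀⠀⠀⠀⠂⠂⠂⠂⠿⠿⠿⠀⠀
⠀⠀⠀⠀⠀⠿⠿⠿⠿⠿⠿⠀⠀⠀
⠀⠀⠀⠀⠀⠀⠀⠀⠀⠀⠀⠀⠀⠀
⠀⠀⠀⠀⠀⠀⠀⠀⠀⠀⠀⠀⠀⠀

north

⠀⠀⠀⠀⠀⠀⠀⠀⠀⠀⠀⠀⠀⠀
⠀⠀⠀⠀⠀⠀⠀⠀⠀⠀⠀⠀⠀⠀
⠀⠀⠀⠀⠀⠀⠀⠀⠀⠀⠀⠀⠀⠀
⠀⠀⠀⠀⠀⠀⠀⠀⠀⠀⠀⠀⠀⠀
⠀⠀⠀⠀⠀⠀⠀⠀⠀⠀⠀⠀⠀⠀
⠀⠀⠀⠀⠀⠿⠿⠿⠿⠿⠀⠀⠀⠀
⠀⠀⠀⠀⠀⠂⠂⠂⠂⠿⠿⠀⠀⠀
⠀⠀⠀⠀⠀⠂⠂⣾⠂⠿⠿⠿⠀⠀
⠀⠀⠀⠀⠀⠂⠂⠂⠂⠿⠿⠿⠀⠀
⠀⠀⠀⠀⠀⠂⠂⠂⠂⠂⠂⠂⠀⠀
⠀⠀⠀⠀⠀⠂⠂⠂⠂⠿⠿⠿⠀⠀
⠀⠀⠀⠀⠀⠂⠂⠂⠂⠿⠿⠿⠀⠀
⠀⠀⠀⠀⠀⠿⠿⠿⠿⠿⠿⠀⠀⠀
⠀⠀⠀⠀⠀⠀⠀⠀⠀⠀⠀⠀⠀⠀

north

⠀⠀⠀⠀⠀⠀⠀⠀⠀⠀⠀⠀⠀⠀
⠀⠀⠀⠀⠀⠀⠀⠀⠀⠀⠀⠀⠀⠀
⠀⠀⠀⠀⠀⠀⠀⠀⠀⠀⠀⠀⠀⠀
⠀⠀⠀⠀⠀⠀⠀⠀⠀⠀⠀⠀⠀⠀
⠀⠀⠀⠀⠀⠀⠀⠀⠀⠀⠀⠀⠀⠀
⠀⠀⠀⠀⠀⠿⠿⠿⠿⠿⠀⠀⠀⠀
⠀⠀⠀⠀⠀⠿⠿⠿⠿⠿⠀⠀⠀⠀
⠀⠀⠀⠀⠀⠂⠂⣾⠂⠿⠿⠀⠀⠀
⠀⠀⠀⠀⠀⠂⠂⠂⠂⠿⠿⠿⠀⠀
⠀⠀⠀⠀⠀⠂⠂⠂⠂⠿⠿⠿⠀⠀
⠀⠀⠀⠀⠀⠂⠂⠂⠂⠂⠂⠂⠀⠀
⠀⠀⠀⠀⠀⠂⠂⠂⠂⠿⠿⠿⠀⠀
⠀⠀⠀⠀⠀⠂⠂⠂⠂⠿⠿⠿⠀⠀
⠀⠀⠀⠀⠀⠿⠿⠿⠿⠿⠿⠀⠀⠀

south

⠀⠀⠀⠀⠀⠀⠀⠀⠀⠀⠀⠀⠀⠀
⠀⠀⠀⠀⠀⠀⠀⠀⠀⠀⠀⠀⠀⠀
⠀⠀⠀⠀⠀⠀⠀⠀⠀⠀⠀⠀⠀⠀
⠀⠀⠀⠀⠀⠀⠀⠀⠀⠀⠀⠀⠀⠀
⠀⠀⠀⠀⠀⠿⠿⠿⠿⠿⠀⠀⠀⠀
⠀⠀⠀⠀⠀⠿⠿⠿⠿⠿⠀⠀⠀⠀
⠀⠀⠀⠀⠀⠂⠂⠂⠂⠿⠿⠀⠀⠀
⠀⠀⠀⠀⠀⠂⠂⣾⠂⠿⠿⠿⠀⠀
⠀⠀⠀⠀⠀⠂⠂⠂⠂⠿⠿⠿⠀⠀
⠀⠀⠀⠀⠀⠂⠂⠂⠂⠂⠂⠂⠀⠀
⠀⠀⠀⠀⠀⠂⠂⠂⠂⠿⠿⠿⠀⠀
⠀⠀⠀⠀⠀⠂⠂⠂⠂⠿⠿⠿⠀⠀
⠀⠀⠀⠀⠀⠿⠿⠿⠿⠿⠿⠀⠀⠀
⠀⠀⠀⠀⠀⠀⠀⠀⠀⠀⠀⠀⠀⠀

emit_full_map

⠿⠿⠿⠿⠿⠀⠀
⠿⠿⠿⠿⠿⠀⠀
⠂⠂⠂⠂⠿⠿⠀
⠂⠂⣾⠂⠿⠿⠿
⠂⠂⠂⠂⠿⠿⠿
⠂⠂⠂⠂⠂⠂⠂
⠂⠂⠂⠂⠿⠿⠿
⠂⠂⠂⠂⠿⠿⠿
⠿⠿⠿⠿⠿⠿⠀

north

⠀⠀⠀⠀⠀⠀⠀⠀⠀⠀⠀⠀⠀⠀
⠀⠀⠀⠀⠀⠀⠀⠀⠀⠀⠀⠀⠀⠀
⠀⠀⠀⠀⠀⠀⠀⠀⠀⠀⠀⠀⠀⠀
⠀⠀⠀⠀⠀⠀⠀⠀⠀⠀⠀⠀⠀⠀
⠀⠀⠀⠀⠀⠀⠀⠀⠀⠀⠀⠀⠀⠀
⠀⠀⠀⠀⠀⠿⠿⠿⠿⠿⠀⠀⠀⠀
⠀⠀⠀⠀⠀⠿⠿⠿⠿⠿⠀⠀⠀⠀
⠀⠀⠀⠀⠀⠂⠂⣾⠂⠿⠿⠀⠀⠀
⠀⠀⠀⠀⠀⠂⠂⠂⠂⠿⠿⠿⠀⠀
⠀⠀⠀⠀⠀⠂⠂⠂⠂⠿⠿⠿⠀⠀
⠀⠀⠀⠀⠀⠂⠂⠂⠂⠂⠂⠂⠀⠀
⠀⠀⠀⠀⠀⠂⠂⠂⠂⠿⠿⠿⠀⠀
⠀⠀⠀⠀⠀⠂⠂⠂⠂⠿⠿⠿⠀⠀
⠀⠀⠀⠀⠀⠿⠿⠿⠿⠿⠿⠀⠀⠀

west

⠀⠀⠀⠀⠀⠀⠀⠀⠀⠀⠀⠀⠀⠀
⠀⠀⠀⠀⠀⠀⠀⠀⠀⠀⠀⠀⠀⠀
⠀⠀⠀⠀⠀⠀⠀⠀⠀⠀⠀⠀⠀⠀
⠀⠀⠀⠀⠀⠀⠀⠀⠀⠀⠀⠀⠀⠀
⠀⠀⠀⠀⠀⠀⠀⠀⠀⠀⠀⠀⠀⠀
⠀⠀⠀⠀⠀⠿⠿⠿⠿⠿⠿⠀⠀⠀
⠀⠀⠀⠀⠀⠿⠿⠿⠿⠿⠿⠀⠀⠀
⠀⠀⠀⠀⠀⠿⠂⣾⠂⠂⠿⠿⠀⠀
⠀⠀⠀⠀⠀⠿⠂⠂⠂⠂⠿⠿⠿⠀
⠀⠀⠀⠀⠀⠿⠂⠂⠂⠂⠿⠿⠿⠀
⠀⠀⠀⠀⠀⠀⠂⠂⠂⠂⠂⠂⠂⠀
⠀⠀⠀⠀⠀⠀⠂⠂⠂⠂⠿⠿⠿⠀
⠀⠀⠀⠀⠀⠀⠂⠂⠂⠂⠿⠿⠿⠀
⠀⠀⠀⠀⠀⠀⠿⠿⠿⠿⠿⠿⠀⠀

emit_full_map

⠿⠿⠿⠿⠿⠿⠀⠀
⠿⠿⠿⠿⠿⠿⠀⠀
⠿⠂⣾⠂⠂⠿⠿⠀
⠿⠂⠂⠂⠂⠿⠿⠿
⠿⠂⠂⠂⠂⠿⠿⠿
⠀⠂⠂⠂⠂⠂⠂⠂
⠀⠂⠂⠂⠂⠿⠿⠿
⠀⠂⠂⠂⠂⠿⠿⠿
⠀⠿⠿⠿⠿⠿⠿⠀


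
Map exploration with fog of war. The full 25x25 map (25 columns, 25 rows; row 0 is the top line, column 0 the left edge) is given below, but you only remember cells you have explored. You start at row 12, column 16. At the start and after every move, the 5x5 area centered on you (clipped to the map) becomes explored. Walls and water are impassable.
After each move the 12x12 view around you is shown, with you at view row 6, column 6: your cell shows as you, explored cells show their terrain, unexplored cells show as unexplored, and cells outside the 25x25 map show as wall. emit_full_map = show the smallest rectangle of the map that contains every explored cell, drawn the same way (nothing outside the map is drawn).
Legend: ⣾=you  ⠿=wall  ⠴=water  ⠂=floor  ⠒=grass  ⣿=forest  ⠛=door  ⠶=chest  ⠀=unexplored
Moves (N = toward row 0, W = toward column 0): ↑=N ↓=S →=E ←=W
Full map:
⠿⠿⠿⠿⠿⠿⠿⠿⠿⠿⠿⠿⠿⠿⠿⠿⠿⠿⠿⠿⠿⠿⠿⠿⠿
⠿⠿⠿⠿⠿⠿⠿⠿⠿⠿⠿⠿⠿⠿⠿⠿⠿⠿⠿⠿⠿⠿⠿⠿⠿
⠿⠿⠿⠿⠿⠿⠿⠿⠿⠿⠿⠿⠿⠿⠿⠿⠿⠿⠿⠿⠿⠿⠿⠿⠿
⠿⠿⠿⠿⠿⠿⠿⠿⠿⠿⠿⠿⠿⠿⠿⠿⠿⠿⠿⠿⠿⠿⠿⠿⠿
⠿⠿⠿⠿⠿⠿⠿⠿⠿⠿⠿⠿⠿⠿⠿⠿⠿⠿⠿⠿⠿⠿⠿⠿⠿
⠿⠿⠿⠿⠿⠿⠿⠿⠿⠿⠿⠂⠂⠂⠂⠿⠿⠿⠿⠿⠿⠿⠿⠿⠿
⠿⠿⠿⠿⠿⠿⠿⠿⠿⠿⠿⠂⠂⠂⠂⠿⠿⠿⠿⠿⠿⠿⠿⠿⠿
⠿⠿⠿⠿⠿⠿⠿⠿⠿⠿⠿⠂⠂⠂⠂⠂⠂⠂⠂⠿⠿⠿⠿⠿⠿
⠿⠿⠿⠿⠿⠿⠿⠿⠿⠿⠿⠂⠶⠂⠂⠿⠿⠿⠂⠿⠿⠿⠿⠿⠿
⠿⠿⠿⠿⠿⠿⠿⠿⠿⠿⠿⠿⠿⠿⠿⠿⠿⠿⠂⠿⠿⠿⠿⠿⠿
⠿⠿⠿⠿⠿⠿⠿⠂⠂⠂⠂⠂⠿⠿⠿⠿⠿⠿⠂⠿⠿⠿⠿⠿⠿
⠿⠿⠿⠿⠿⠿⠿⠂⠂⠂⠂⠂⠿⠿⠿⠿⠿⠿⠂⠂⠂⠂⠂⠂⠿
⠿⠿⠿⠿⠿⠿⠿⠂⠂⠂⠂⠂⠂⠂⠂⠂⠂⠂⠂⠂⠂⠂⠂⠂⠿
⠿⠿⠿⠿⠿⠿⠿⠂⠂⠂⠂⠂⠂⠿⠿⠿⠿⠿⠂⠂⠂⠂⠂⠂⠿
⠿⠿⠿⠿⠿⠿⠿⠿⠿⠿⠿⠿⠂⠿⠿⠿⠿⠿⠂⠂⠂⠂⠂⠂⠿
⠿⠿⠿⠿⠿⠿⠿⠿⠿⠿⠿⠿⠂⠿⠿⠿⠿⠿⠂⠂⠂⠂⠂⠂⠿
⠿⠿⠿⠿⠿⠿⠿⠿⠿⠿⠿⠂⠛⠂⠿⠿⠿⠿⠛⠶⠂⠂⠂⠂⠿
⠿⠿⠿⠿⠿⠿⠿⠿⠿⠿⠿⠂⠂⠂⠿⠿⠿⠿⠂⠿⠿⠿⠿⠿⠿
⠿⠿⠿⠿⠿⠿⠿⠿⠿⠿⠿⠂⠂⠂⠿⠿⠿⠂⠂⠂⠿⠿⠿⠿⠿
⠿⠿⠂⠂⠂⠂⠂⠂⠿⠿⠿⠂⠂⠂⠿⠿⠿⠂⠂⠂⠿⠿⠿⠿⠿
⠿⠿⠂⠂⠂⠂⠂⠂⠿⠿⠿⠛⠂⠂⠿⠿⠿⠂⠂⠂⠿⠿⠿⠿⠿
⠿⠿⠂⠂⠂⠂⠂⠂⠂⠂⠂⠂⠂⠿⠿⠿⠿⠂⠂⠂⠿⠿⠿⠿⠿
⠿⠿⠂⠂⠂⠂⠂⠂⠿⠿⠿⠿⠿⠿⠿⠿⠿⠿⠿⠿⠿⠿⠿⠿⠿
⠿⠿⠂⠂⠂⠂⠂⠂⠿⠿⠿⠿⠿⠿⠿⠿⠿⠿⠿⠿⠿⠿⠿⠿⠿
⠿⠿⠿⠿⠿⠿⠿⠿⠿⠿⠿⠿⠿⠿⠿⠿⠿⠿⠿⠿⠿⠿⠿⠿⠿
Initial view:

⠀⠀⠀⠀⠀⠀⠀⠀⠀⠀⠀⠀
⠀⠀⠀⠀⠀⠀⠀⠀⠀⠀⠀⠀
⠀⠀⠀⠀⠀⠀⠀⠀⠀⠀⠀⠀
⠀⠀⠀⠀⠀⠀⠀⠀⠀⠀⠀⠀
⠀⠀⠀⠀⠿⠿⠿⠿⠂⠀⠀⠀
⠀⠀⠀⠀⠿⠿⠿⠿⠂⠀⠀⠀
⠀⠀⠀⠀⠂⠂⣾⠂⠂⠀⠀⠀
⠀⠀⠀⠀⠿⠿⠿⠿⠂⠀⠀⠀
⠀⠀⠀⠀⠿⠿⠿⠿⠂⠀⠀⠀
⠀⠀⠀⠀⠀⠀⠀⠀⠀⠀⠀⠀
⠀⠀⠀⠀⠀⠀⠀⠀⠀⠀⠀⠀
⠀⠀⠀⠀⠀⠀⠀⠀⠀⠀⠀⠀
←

⠀⠀⠀⠀⠀⠀⠀⠀⠀⠀⠀⠀
⠀⠀⠀⠀⠀⠀⠀⠀⠀⠀⠀⠀
⠀⠀⠀⠀⠀⠀⠀⠀⠀⠀⠀⠀
⠀⠀⠀⠀⠀⠀⠀⠀⠀⠀⠀⠀
⠀⠀⠀⠀⠿⠿⠿⠿⠿⠂⠀⠀
⠀⠀⠀⠀⠿⠿⠿⠿⠿⠂⠀⠀
⠀⠀⠀⠀⠂⠂⣾⠂⠂⠂⠀⠀
⠀⠀⠀⠀⠿⠿⠿⠿⠿⠂⠀⠀
⠀⠀⠀⠀⠿⠿⠿⠿⠿⠂⠀⠀
⠀⠀⠀⠀⠀⠀⠀⠀⠀⠀⠀⠀
⠀⠀⠀⠀⠀⠀⠀⠀⠀⠀⠀⠀
⠀⠀⠀⠀⠀⠀⠀⠀⠀⠀⠀⠀

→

⠀⠀⠀⠀⠀⠀⠀⠀⠀⠀⠀⠀
⠀⠀⠀⠀⠀⠀⠀⠀⠀⠀⠀⠀
⠀⠀⠀⠀⠀⠀⠀⠀⠀⠀⠀⠀
⠀⠀⠀⠀⠀⠀⠀⠀⠀⠀⠀⠀
⠀⠀⠀⠿⠿⠿⠿⠿⠂⠀⠀⠀
⠀⠀⠀⠿⠿⠿⠿⠿⠂⠀⠀⠀
⠀⠀⠀⠂⠂⠂⣾⠂⠂⠀⠀⠀
⠀⠀⠀⠿⠿⠿⠿⠿⠂⠀⠀⠀
⠀⠀⠀⠿⠿⠿⠿⠿⠂⠀⠀⠀
⠀⠀⠀⠀⠀⠀⠀⠀⠀⠀⠀⠀
⠀⠀⠀⠀⠀⠀⠀⠀⠀⠀⠀⠀
⠀⠀⠀⠀⠀⠀⠀⠀⠀⠀⠀⠀

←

⠀⠀⠀⠀⠀⠀⠀⠀⠀⠀⠀⠀
⠀⠀⠀⠀⠀⠀⠀⠀⠀⠀⠀⠀
⠀⠀⠀⠀⠀⠀⠀⠀⠀⠀⠀⠀
⠀⠀⠀⠀⠀⠀⠀⠀⠀⠀⠀⠀
⠀⠀⠀⠀⠿⠿⠿⠿⠿⠂⠀⠀
⠀⠀⠀⠀⠿⠿⠿⠿⠿⠂⠀⠀
⠀⠀⠀⠀⠂⠂⣾⠂⠂⠂⠀⠀
⠀⠀⠀⠀⠿⠿⠿⠿⠿⠂⠀⠀
⠀⠀⠀⠀⠿⠿⠿⠿⠿⠂⠀⠀
⠀⠀⠀⠀⠀⠀⠀⠀⠀⠀⠀⠀
⠀⠀⠀⠀⠀⠀⠀⠀⠀⠀⠀⠀
⠀⠀⠀⠀⠀⠀⠀⠀⠀⠀⠀⠀

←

⠀⠀⠀⠀⠀⠀⠀⠀⠀⠀⠀⠀
⠀⠀⠀⠀⠀⠀⠀⠀⠀⠀⠀⠀
⠀⠀⠀⠀⠀⠀⠀⠀⠀⠀⠀⠀
⠀⠀⠀⠀⠀⠀⠀⠀⠀⠀⠀⠀
⠀⠀⠀⠀⠿⠿⠿⠿⠿⠿⠂⠀
⠀⠀⠀⠀⠿⠿⠿⠿⠿⠿⠂⠀
⠀⠀⠀⠀⠂⠂⣾⠂⠂⠂⠂⠀
⠀⠀⠀⠀⠂⠿⠿⠿⠿⠿⠂⠀
⠀⠀⠀⠀⠂⠿⠿⠿⠿⠿⠂⠀
⠀⠀⠀⠀⠀⠀⠀⠀⠀⠀⠀⠀
⠀⠀⠀⠀⠀⠀⠀⠀⠀⠀⠀⠀
⠀⠀⠀⠀⠀⠀⠀⠀⠀⠀⠀⠀

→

⠀⠀⠀⠀⠀⠀⠀⠀⠀⠀⠀⠀
⠀⠀⠀⠀⠀⠀⠀⠀⠀⠀⠀⠀
⠀⠀⠀⠀⠀⠀⠀⠀⠀⠀⠀⠀
⠀⠀⠀⠀⠀⠀⠀⠀⠀⠀⠀⠀
⠀⠀⠀⠿⠿⠿⠿⠿⠿⠂⠀⠀
⠀⠀⠀⠿⠿⠿⠿⠿⠿⠂⠀⠀
⠀⠀⠀⠂⠂⠂⣾⠂⠂⠂⠀⠀
⠀⠀⠀⠂⠿⠿⠿⠿⠿⠂⠀⠀
⠀⠀⠀⠂⠿⠿⠿⠿⠿⠂⠀⠀
⠀⠀⠀⠀⠀⠀⠀⠀⠀⠀⠀⠀
⠀⠀⠀⠀⠀⠀⠀⠀⠀⠀⠀⠀
⠀⠀⠀⠀⠀⠀⠀⠀⠀⠀⠀⠀

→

⠀⠀⠀⠀⠀⠀⠀⠀⠀⠀⠀⠀
⠀⠀⠀⠀⠀⠀⠀⠀⠀⠀⠀⠀
⠀⠀⠀⠀⠀⠀⠀⠀⠀⠀⠀⠀
⠀⠀⠀⠀⠀⠀⠀⠀⠀⠀⠀⠀
⠀⠀⠿⠿⠿⠿⠿⠿⠂⠀⠀⠀
⠀⠀⠿⠿⠿⠿⠿⠿⠂⠀⠀⠀
⠀⠀⠂⠂⠂⠂⣾⠂⠂⠀⠀⠀
⠀⠀⠂⠿⠿⠿⠿⠿⠂⠀⠀⠀
⠀⠀⠂⠿⠿⠿⠿⠿⠂⠀⠀⠀
⠀⠀⠀⠀⠀⠀⠀⠀⠀⠀⠀⠀
⠀⠀⠀⠀⠀⠀⠀⠀⠀⠀⠀⠀
⠀⠀⠀⠀⠀⠀⠀⠀⠀⠀⠀⠀

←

⠀⠀⠀⠀⠀⠀⠀⠀⠀⠀⠀⠀
⠀⠀⠀⠀⠀⠀⠀⠀⠀⠀⠀⠀
⠀⠀⠀⠀⠀⠀⠀⠀⠀⠀⠀⠀
⠀⠀⠀⠀⠀⠀⠀⠀⠀⠀⠀⠀
⠀⠀⠀⠿⠿⠿⠿⠿⠿⠂⠀⠀
⠀⠀⠀⠿⠿⠿⠿⠿⠿⠂⠀⠀
⠀⠀⠀⠂⠂⠂⣾⠂⠂⠂⠀⠀
⠀⠀⠀⠂⠿⠿⠿⠿⠿⠂⠀⠀
⠀⠀⠀⠂⠿⠿⠿⠿⠿⠂⠀⠀
⠀⠀⠀⠀⠀⠀⠀⠀⠀⠀⠀⠀
⠀⠀⠀⠀⠀⠀⠀⠀⠀⠀⠀⠀
⠀⠀⠀⠀⠀⠀⠀⠀⠀⠀⠀⠀

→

⠀⠀⠀⠀⠀⠀⠀⠀⠀⠀⠀⠀
⠀⠀⠀⠀⠀⠀⠀⠀⠀⠀⠀⠀
⠀⠀⠀⠀⠀⠀⠀⠀⠀⠀⠀⠀
⠀⠀⠀⠀⠀⠀⠀⠀⠀⠀⠀⠀
⠀⠀⠿⠿⠿⠿⠿⠿⠂⠀⠀⠀
⠀⠀⠿⠿⠿⠿⠿⠿⠂⠀⠀⠀
⠀⠀⠂⠂⠂⠂⣾⠂⠂⠀⠀⠀
⠀⠀⠂⠿⠿⠿⠿⠿⠂⠀⠀⠀
⠀⠀⠂⠿⠿⠿⠿⠿⠂⠀⠀⠀
⠀⠀⠀⠀⠀⠀⠀⠀⠀⠀⠀⠀
⠀⠀⠀⠀⠀⠀⠀⠀⠀⠀⠀⠀
⠀⠀⠀⠀⠀⠀⠀⠀⠀⠀⠀⠀

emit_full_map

⠿⠿⠿⠿⠿⠿⠂
⠿⠿⠿⠿⠿⠿⠂
⠂⠂⠂⠂⣾⠂⠂
⠂⠿⠿⠿⠿⠿⠂
⠂⠿⠿⠿⠿⠿⠂


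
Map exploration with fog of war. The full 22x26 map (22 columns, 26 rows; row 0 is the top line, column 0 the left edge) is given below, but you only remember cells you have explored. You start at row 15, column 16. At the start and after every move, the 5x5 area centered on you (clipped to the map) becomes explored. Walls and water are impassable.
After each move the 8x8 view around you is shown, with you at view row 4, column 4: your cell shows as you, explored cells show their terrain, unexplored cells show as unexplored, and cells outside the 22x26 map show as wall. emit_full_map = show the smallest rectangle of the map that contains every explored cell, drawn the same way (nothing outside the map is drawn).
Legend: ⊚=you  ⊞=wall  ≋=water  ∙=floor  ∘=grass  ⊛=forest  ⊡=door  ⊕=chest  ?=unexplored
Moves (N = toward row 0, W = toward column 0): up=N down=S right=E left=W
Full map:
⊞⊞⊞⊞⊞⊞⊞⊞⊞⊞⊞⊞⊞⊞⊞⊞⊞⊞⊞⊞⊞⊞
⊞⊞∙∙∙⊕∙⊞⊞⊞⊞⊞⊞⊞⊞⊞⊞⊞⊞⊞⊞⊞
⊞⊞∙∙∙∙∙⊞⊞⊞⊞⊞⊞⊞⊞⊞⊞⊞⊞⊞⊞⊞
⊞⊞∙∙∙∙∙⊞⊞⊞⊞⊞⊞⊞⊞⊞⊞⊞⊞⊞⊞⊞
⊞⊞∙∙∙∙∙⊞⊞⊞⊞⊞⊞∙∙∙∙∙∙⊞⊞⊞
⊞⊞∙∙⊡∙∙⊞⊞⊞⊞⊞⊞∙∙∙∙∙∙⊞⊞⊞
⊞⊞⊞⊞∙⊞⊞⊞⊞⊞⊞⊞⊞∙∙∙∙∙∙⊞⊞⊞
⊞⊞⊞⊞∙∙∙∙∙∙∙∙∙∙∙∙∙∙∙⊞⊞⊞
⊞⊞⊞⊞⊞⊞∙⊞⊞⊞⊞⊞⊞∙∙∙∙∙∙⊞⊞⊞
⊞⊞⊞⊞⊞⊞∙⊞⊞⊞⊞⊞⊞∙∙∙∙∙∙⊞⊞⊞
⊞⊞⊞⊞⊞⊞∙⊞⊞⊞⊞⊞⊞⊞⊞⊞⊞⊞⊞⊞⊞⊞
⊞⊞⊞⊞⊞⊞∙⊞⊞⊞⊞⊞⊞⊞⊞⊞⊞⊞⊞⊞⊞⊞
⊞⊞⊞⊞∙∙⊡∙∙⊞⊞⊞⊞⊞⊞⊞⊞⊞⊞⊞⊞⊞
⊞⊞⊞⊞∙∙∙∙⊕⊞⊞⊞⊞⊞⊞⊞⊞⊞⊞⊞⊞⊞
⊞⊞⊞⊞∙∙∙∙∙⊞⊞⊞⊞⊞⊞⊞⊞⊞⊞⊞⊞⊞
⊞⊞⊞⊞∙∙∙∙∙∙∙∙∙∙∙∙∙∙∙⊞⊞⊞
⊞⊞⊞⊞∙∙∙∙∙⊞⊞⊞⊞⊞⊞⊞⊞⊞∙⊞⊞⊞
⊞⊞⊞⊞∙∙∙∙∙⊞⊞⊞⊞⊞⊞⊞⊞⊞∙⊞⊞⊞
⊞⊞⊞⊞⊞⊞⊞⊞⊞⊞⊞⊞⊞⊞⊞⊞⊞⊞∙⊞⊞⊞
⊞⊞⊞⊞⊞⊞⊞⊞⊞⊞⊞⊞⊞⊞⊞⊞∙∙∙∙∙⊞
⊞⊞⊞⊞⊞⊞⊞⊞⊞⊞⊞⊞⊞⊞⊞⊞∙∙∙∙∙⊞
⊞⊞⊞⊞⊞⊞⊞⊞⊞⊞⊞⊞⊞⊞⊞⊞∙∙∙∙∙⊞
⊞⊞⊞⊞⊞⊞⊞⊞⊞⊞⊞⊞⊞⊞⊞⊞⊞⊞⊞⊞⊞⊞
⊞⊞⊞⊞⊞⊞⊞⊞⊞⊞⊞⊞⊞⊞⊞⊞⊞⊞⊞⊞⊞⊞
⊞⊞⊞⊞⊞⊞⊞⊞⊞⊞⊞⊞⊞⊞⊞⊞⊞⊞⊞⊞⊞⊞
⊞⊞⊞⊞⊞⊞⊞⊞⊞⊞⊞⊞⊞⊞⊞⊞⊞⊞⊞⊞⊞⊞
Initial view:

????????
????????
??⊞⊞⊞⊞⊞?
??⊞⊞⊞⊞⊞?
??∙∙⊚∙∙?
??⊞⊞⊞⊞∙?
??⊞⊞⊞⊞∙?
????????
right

????????
????????
?⊞⊞⊞⊞⊞⊞?
?⊞⊞⊞⊞⊞⊞?
?∙∙∙⊚∙⊞?
?⊞⊞⊞⊞∙⊞?
?⊞⊞⊞⊞∙⊞?
????????

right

????????
????????
⊞⊞⊞⊞⊞⊞⊞?
⊞⊞⊞⊞⊞⊞⊞?
∙∙∙∙⊚⊞⊞?
⊞⊞⊞⊞∙⊞⊞?
⊞⊞⊞⊞∙⊞⊞?
????????

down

????????
⊞⊞⊞⊞⊞⊞⊞?
⊞⊞⊞⊞⊞⊞⊞?
∙∙∙∙∙⊞⊞?
⊞⊞⊞⊞⊚⊞⊞?
⊞⊞⊞⊞∙⊞⊞?
??⊞⊞∙⊞⊞?
????????

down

⊞⊞⊞⊞⊞⊞⊞?
⊞⊞⊞⊞⊞⊞⊞?
∙∙∙∙∙⊞⊞?
⊞⊞⊞⊞∙⊞⊞?
⊞⊞⊞⊞⊚⊞⊞?
??⊞⊞∙⊞⊞?
??∙∙∙∙∙?
????????

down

⊞⊞⊞⊞⊞⊞⊞?
∙∙∙∙∙⊞⊞?
⊞⊞⊞⊞∙⊞⊞?
⊞⊞⊞⊞∙⊞⊞?
??⊞⊞⊚⊞⊞?
??∙∙∙∙∙?
??∙∙∙∙∙?
????????

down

∙∙∙∙∙⊞⊞?
⊞⊞⊞⊞∙⊞⊞?
⊞⊞⊞⊞∙⊞⊞?
??⊞⊞∙⊞⊞?
??∙∙⊚∙∙?
??∙∙∙∙∙?
??∙∙∙∙∙?
????????

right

∙∙∙∙⊞⊞?⊞
⊞⊞⊞∙⊞⊞?⊞
⊞⊞⊞∙⊞⊞⊞⊞
?⊞⊞∙⊞⊞⊞⊞
?∙∙∙⊚∙⊞⊞
?∙∙∙∙∙⊞⊞
?∙∙∙∙∙⊞⊞
???????⊞

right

∙∙∙⊞⊞?⊞⊞
⊞⊞∙⊞⊞?⊞⊞
⊞⊞∙⊞⊞⊞⊞⊞
⊞⊞∙⊞⊞⊞⊞⊞
∙∙∙∙⊚⊞⊞⊞
∙∙∙∙∙⊞⊞⊞
∙∙∙∙∙⊞⊞⊞
??????⊞⊞

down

⊞⊞∙⊞⊞?⊞⊞
⊞⊞∙⊞⊞⊞⊞⊞
⊞⊞∙⊞⊞⊞⊞⊞
∙∙∙∙∙⊞⊞⊞
∙∙∙∙⊚⊞⊞⊞
∙∙∙∙∙⊞⊞⊞
??⊞⊞⊞⊞⊞⊞
??????⊞⊞

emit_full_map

⊞⊞⊞⊞⊞⊞⊞?
⊞⊞⊞⊞⊞⊞⊞?
∙∙∙∙∙⊞⊞?
⊞⊞⊞⊞∙⊞⊞?
⊞⊞⊞⊞∙⊞⊞⊞
??⊞⊞∙⊞⊞⊞
??∙∙∙∙∙⊞
??∙∙∙∙⊚⊞
??∙∙∙∙∙⊞
????⊞⊞⊞⊞

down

⊞⊞∙⊞⊞⊞⊞⊞
⊞⊞∙⊞⊞⊞⊞⊞
∙∙∙∙∙⊞⊞⊞
∙∙∙∙∙⊞⊞⊞
∙∙∙∙⊚⊞⊞⊞
??⊞⊞⊞⊞⊞⊞
??⊞⊞⊞⊞⊞⊞
??????⊞⊞

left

⊞⊞⊞∙⊞⊞⊞⊞
?⊞⊞∙⊞⊞⊞⊞
?∙∙∙∙∙⊞⊞
?∙∙∙∙∙⊞⊞
?∙∙∙⊚∙⊞⊞
??⊞⊞⊞⊞⊞⊞
??⊞⊞⊞⊞⊞⊞
???????⊞

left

⊞⊞⊞⊞∙⊞⊞⊞
??⊞⊞∙⊞⊞⊞
??∙∙∙∙∙⊞
??∙∙∙∙∙⊞
??∙∙⊚∙∙⊞
??⊞⊞⊞⊞⊞⊞
??⊞⊞⊞⊞⊞⊞
????????

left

?⊞⊞⊞⊞∙⊞⊞
???⊞⊞∙⊞⊞
??⊞∙∙∙∙∙
??⊞∙∙∙∙∙
??⊞∙⊚∙∙∙
??⊞⊞⊞⊞⊞⊞
??⊞⊞⊞⊞⊞⊞
????????

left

??⊞⊞⊞⊞∙⊞
????⊞⊞∙⊞
??⊞⊞∙∙∙∙
??⊞⊞∙∙∙∙
??⊞⊞⊚∙∙∙
??⊞⊞⊞⊞⊞⊞
??⊞⊞⊞⊞⊞⊞
????????

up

??⊞⊞⊞⊞∙⊞
??⊞⊞⊞⊞∙⊞
??⊞⊞⊞⊞∙⊞
??⊞⊞∙∙∙∙
??⊞⊞⊚∙∙∙
??⊞⊞∙∙∙∙
??⊞⊞⊞⊞⊞⊞
??⊞⊞⊞⊞⊞⊞

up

??∙∙∙∙∙⊞
??⊞⊞⊞⊞∙⊞
??⊞⊞⊞⊞∙⊞
??⊞⊞⊞⊞∙⊞
??⊞⊞⊚∙∙∙
??⊞⊞∙∙∙∙
??⊞⊞∙∙∙∙
??⊞⊞⊞⊞⊞⊞

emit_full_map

⊞⊞⊞⊞⊞⊞⊞?
⊞⊞⊞⊞⊞⊞⊞?
∙∙∙∙∙⊞⊞?
⊞⊞⊞⊞∙⊞⊞?
⊞⊞⊞⊞∙⊞⊞⊞
⊞⊞⊞⊞∙⊞⊞⊞
⊞⊞⊚∙∙∙∙⊞
⊞⊞∙∙∙∙∙⊞
⊞⊞∙∙∙∙∙⊞
⊞⊞⊞⊞⊞⊞⊞⊞
⊞⊞⊞⊞⊞⊞⊞⊞

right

?∙∙∙∙∙⊞⊞
?⊞⊞⊞⊞∙⊞⊞
?⊞⊞⊞⊞∙⊞⊞
?⊞⊞⊞⊞∙⊞⊞
?⊞⊞∙⊚∙∙∙
?⊞⊞∙∙∙∙∙
?⊞⊞∙∙∙∙∙
?⊞⊞⊞⊞⊞⊞⊞

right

∙∙∙∙∙⊞⊞?
⊞⊞⊞⊞∙⊞⊞?
⊞⊞⊞⊞∙⊞⊞⊞
⊞⊞⊞⊞∙⊞⊞⊞
⊞⊞∙∙⊚∙∙⊞
⊞⊞∙∙∙∙∙⊞
⊞⊞∙∙∙∙∙⊞
⊞⊞⊞⊞⊞⊞⊞⊞

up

⊞⊞⊞⊞⊞⊞⊞?
∙∙∙∙∙⊞⊞?
⊞⊞⊞⊞∙⊞⊞?
⊞⊞⊞⊞∙⊞⊞⊞
⊞⊞⊞⊞⊚⊞⊞⊞
⊞⊞∙∙∙∙∙⊞
⊞⊞∙∙∙∙∙⊞
⊞⊞∙∙∙∙∙⊞

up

⊞⊞⊞⊞⊞⊞⊞?
⊞⊞⊞⊞⊞⊞⊞?
∙∙∙∙∙⊞⊞?
⊞⊞⊞⊞∙⊞⊞?
⊞⊞⊞⊞⊚⊞⊞⊞
⊞⊞⊞⊞∙⊞⊞⊞
⊞⊞∙∙∙∙∙⊞
⊞⊞∙∙∙∙∙⊞

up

????????
⊞⊞⊞⊞⊞⊞⊞?
⊞⊞⊞⊞⊞⊞⊞?
∙∙∙∙∙⊞⊞?
⊞⊞⊞⊞⊚⊞⊞?
⊞⊞⊞⊞∙⊞⊞⊞
⊞⊞⊞⊞∙⊞⊞⊞
⊞⊞∙∙∙∙∙⊞

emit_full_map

⊞⊞⊞⊞⊞⊞⊞?
⊞⊞⊞⊞⊞⊞⊞?
∙∙∙∙∙⊞⊞?
⊞⊞⊞⊞⊚⊞⊞?
⊞⊞⊞⊞∙⊞⊞⊞
⊞⊞⊞⊞∙⊞⊞⊞
⊞⊞∙∙∙∙∙⊞
⊞⊞∙∙∙∙∙⊞
⊞⊞∙∙∙∙∙⊞
⊞⊞⊞⊞⊞⊞⊞⊞
⊞⊞⊞⊞⊞⊞⊞⊞

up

????????
????????
⊞⊞⊞⊞⊞⊞⊞?
⊞⊞⊞⊞⊞⊞⊞?
∙∙∙∙⊚⊞⊞?
⊞⊞⊞⊞∙⊞⊞?
⊞⊞⊞⊞∙⊞⊞⊞
⊞⊞⊞⊞∙⊞⊞⊞

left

????????
????????
?⊞⊞⊞⊞⊞⊞⊞
?⊞⊞⊞⊞⊞⊞⊞
?∙∙∙⊚∙⊞⊞
?⊞⊞⊞⊞∙⊞⊞
?⊞⊞⊞⊞∙⊞⊞
?⊞⊞⊞⊞∙⊞⊞

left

????????
????????
??⊞⊞⊞⊞⊞⊞
??⊞⊞⊞⊞⊞⊞
??∙∙⊚∙∙⊞
??⊞⊞⊞⊞∙⊞
??⊞⊞⊞⊞∙⊞
??⊞⊞⊞⊞∙⊞

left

????????
????????
??⊞⊞⊞⊞⊞⊞
??⊞⊞⊞⊞⊞⊞
??∙∙⊚∙∙∙
??⊞⊞⊞⊞⊞∙
??⊞⊞⊞⊞⊞∙
???⊞⊞⊞⊞∙

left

????????
????????
??⊞⊞⊞⊞⊞⊞
??⊞⊞⊞⊞⊞⊞
??∙∙⊚∙∙∙
??⊞⊞⊞⊞⊞⊞
??⊞⊞⊞⊞⊞⊞
????⊞⊞⊞⊞

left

????????
????????
??⊞⊞⊞⊞⊞⊞
??⊞⊞⊞⊞⊞⊞
??∙∙⊚∙∙∙
??⊞⊞⊞⊞⊞⊞
??⊞⊞⊞⊞⊞⊞
?????⊞⊞⊞

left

????????
????????
??⊞⊞⊞⊞⊞⊞
??⊞⊞⊞⊞⊞⊞
??∙∙⊚∙∙∙
??⊞⊞⊞⊞⊞⊞
??⊞⊞⊞⊞⊞⊞
??????⊞⊞

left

????????
????????
??⊞⊞⊞⊞⊞⊞
??⊞⊞⊞⊞⊞⊞
??∙∙⊚∙∙∙
??⊞⊞⊞⊞⊞⊞
??⊞⊞⊞⊞⊞⊞
???????⊞

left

????????
????????
??⊕⊞⊞⊞⊞⊞
??∙⊞⊞⊞⊞⊞
??∙∙⊚∙∙∙
??∙⊞⊞⊞⊞⊞
??∙⊞⊞⊞⊞⊞
????????

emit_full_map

⊕⊞⊞⊞⊞⊞⊞⊞⊞⊞⊞⊞⊞?
∙⊞⊞⊞⊞⊞⊞⊞⊞⊞⊞⊞⊞?
∙∙⊚∙∙∙∙∙∙∙∙⊞⊞?
∙⊞⊞⊞⊞⊞⊞⊞⊞⊞∙⊞⊞?
∙⊞⊞⊞⊞⊞⊞⊞⊞⊞∙⊞⊞⊞
??????⊞⊞⊞⊞∙⊞⊞⊞
??????⊞⊞∙∙∙∙∙⊞
??????⊞⊞∙∙∙∙∙⊞
??????⊞⊞∙∙∙∙∙⊞
??????⊞⊞⊞⊞⊞⊞⊞⊞
??????⊞⊞⊞⊞⊞⊞⊞⊞
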